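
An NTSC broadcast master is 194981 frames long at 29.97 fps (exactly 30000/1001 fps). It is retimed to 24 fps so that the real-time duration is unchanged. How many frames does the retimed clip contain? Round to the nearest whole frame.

Frames at target rate = 194981 × (24) / (30000/1001) = 195175981/1250 ≈ 156140.785.
Nearest whole frame: 156141.

156141 frames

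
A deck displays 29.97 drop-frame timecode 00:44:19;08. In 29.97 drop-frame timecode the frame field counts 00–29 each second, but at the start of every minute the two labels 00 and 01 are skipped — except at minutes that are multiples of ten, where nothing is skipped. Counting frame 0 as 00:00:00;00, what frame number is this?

As if non-drop at 30 labels/s: (0 × 3600 + 44 × 60 + 19) × 30 + 8 = 79778.
Minute boundaries passed: 44; those not divisible by 10: 44 − 4 = 40; dropped labels = 2 × 40 = 80.
Actual frame index = 79778 − 80 = 79698.

79698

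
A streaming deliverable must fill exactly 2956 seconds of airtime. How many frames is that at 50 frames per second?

Frames = 2956 × 50 = 147800.

147800 frames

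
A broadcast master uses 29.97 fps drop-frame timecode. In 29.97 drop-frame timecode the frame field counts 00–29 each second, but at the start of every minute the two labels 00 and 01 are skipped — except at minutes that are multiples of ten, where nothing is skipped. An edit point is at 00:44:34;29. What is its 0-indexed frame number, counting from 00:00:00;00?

80169

Complete 10-minute blocks: 4, each 17982 frames → 71928.
Remaining 4 whole minutes in the current block: 1800 + 3 × 1798 = 7194 frames.
Within the current minute: 34 × 30 + 29 − 2 = 1047 (labels ;00/;01 skipped at this minute). Total = 71928 + 7194 + 1047 = 80169.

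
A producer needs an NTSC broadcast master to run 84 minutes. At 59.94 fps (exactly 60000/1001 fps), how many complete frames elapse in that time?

302097 frames

84 min = 5040 s.
Frames = 5040 × 60000/1001 = 43200000/143 ≈ 302097.9021.
Complete frames: 302097.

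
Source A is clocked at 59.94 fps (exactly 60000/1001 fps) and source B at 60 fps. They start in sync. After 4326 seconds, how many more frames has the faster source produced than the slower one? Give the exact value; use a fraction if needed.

37080/143 frames

A emits 60000/1001 × 4326 = 37080000/143 frames; B emits 60 × 4326 = 259560.
Difference = 37080/143 frames (≈ 259.3007); B is ahead of A.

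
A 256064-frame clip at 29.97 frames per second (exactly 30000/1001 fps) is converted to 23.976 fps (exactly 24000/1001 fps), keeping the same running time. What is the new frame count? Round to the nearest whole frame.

Frames at target rate = 256064 × (24000/1001) / (30000/1001) = 1024256/5 ≈ 204851.200.
Nearest whole frame: 204851.

204851 frames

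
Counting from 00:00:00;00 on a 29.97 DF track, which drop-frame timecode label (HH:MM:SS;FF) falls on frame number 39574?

00:22:00;14

Ten DF minutes hold 17982 frames, so frame 39574 lies in block 2 (frames 35964–53945) with 3610 frames into that block.
The block's first minute is 1800 frames and the rest 1798 each; 3610 frames reaches minute 2, so 2 × 18 + 2 × 2 = 40 labels have been skipped so far.
Adding those back, label number 39574 + 40 = 39614 at 30 labels/s is 1320 s + 14 f = 0 h 22 min 0 s frame 14, i.e. 00:22:00;14.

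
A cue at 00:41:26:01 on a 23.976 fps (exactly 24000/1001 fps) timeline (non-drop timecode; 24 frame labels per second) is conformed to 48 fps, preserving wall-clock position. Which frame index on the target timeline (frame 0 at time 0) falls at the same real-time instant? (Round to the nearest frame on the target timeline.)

frame 119449

Source frame index: (0×3600 + 41×60 + 26) × 24 + 1 = 59665.
Real time: 59665 / (24000/1001) = 11944933/4800 s.
Target frame: (11944933/4800) × (48) = 11944933/100 ≈ 119449.330 → 119449.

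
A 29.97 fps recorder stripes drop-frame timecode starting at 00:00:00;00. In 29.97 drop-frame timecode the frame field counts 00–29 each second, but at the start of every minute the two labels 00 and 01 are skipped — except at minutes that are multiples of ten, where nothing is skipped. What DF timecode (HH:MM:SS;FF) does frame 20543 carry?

Each 10-minute DF block holds 10 × 60 × 30 − 9 × 2 = 17982 frames. 20543 ÷ 17982 → 1 full block, remainder 2561.
Within the partial block the first minute is 1800 frames and each further minute 1798, so 1 further minute boundary passed. Total skipped labels = 18 × 1 + 2 × 1 = 20.
Non-drop label index = 20543 + 20 = 20563; at 30 labels/s that is 00:11:25:13, i.e. DF 00:11:25;13.

00:11:25;13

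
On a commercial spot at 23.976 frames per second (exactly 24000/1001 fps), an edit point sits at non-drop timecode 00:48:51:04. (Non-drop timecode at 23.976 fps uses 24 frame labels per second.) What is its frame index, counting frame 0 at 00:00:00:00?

Total seconds to the label: (0 × 3600 + 48 × 60 + 51) = 2931.
Frame index = 2931 × 24 + 4 = 70348.

frame 70348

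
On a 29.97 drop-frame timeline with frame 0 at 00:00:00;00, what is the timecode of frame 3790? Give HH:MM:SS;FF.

Each 10-minute DF block holds 10 × 60 × 30 − 9 × 2 = 17982 frames. 3790 ÷ 17982 → 0 full blocks, remainder 3790.
Within the partial block the first minute is 1800 frames and each further minute 1798, so 2 further minute boundaries passed. Total skipped labels = 18 × 0 + 2 × 2 = 4.
Non-drop label index = 3790 + 4 = 3794; at 30 labels/s that is 00:02:06:14, i.e. DF 00:02:06;14.

00:02:06;14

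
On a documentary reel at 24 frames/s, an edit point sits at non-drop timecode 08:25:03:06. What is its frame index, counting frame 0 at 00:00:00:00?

727278

Total seconds to the label: (8 × 3600 + 25 × 60 + 3) = 30303.
Frame index = 30303 × 24 + 6 = 727278.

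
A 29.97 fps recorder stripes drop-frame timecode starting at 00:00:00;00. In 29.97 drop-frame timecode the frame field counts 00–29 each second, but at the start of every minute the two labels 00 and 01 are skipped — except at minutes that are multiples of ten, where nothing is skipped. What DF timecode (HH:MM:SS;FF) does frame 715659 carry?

Ten DF minutes hold 17982 frames, so frame 715659 lies in block 39 (frames 701298–719279) with 14361 frames into that block.
The block's first minute is 1800 frames and the rest 1798 each; 14361 frames reaches minute 7, so 39 × 18 + 7 × 2 = 716 labels have been skipped so far.
Adding those back, label number 715659 + 716 = 716375 at 30 labels/s is 23879 s + 5 f = 6 h 37 min 59 s frame 5, i.e. 06:37:59;05.

06:37:59;05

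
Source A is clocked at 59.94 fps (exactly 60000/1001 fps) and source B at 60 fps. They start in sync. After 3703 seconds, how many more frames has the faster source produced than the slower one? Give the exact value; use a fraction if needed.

A emits 60000/1001 × 3703 = 31740000/143 frames; B emits 60 × 3703 = 222180.
Difference = 31740/143 frames (≈ 221.9580); B is ahead of A.

31740/143 frames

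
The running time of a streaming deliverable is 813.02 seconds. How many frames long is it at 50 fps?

Frames = 813.02 × 50 = 40651.

40651 frames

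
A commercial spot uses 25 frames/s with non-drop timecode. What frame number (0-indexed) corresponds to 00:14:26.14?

frame 21664

Total seconds to the label: (0 × 3600 + 14 × 60 + 26) = 866.
Frame index = 866 × 25 + 14 = 21664.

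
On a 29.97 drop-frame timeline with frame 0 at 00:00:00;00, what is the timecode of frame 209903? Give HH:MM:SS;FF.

Each 10-minute DF block holds 10 × 60 × 30 − 9 × 2 = 17982 frames. 209903 ÷ 17982 → 11 full blocks, remainder 12101.
Within the partial block the first minute is 1800 frames and each further minute 1798, so 6 further minute boundaries passed. Total skipped labels = 18 × 11 + 2 × 6 = 210.
Non-drop label index = 209903 + 210 = 210113; at 30 labels/s that is 01:56:43:23, i.e. DF 01:56:43;23.

01:56:43;23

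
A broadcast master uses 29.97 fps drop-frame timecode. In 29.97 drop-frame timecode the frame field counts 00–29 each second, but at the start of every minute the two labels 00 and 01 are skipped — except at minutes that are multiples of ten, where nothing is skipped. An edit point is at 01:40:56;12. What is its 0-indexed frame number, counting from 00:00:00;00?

181512

Complete 10-minute blocks: 10, each 17982 frames → 179820.
Remaining 0 whole minutes in the current block: 0 frames.
Within the current minute: 56 × 30 + 12 = 1692. Total = 179820 + 0 + 1692 = 181512.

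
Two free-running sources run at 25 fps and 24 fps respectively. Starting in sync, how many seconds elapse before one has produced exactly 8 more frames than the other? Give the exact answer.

8 seconds

The gap grows by |24 − 25| = 1 frame per second.
Time for a 8-frame gap: 8 ÷ (1) = 8 s.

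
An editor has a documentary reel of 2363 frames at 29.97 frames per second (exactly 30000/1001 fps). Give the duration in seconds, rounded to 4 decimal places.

Running time = 2363 × 1001/30000 = 2365363/30000 s ≈ 78.8454 s.

78.8454 seconds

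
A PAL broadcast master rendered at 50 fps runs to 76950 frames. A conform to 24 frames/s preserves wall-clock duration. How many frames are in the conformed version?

Target frames = source frames × (target rate / source rate) = 76950 × (24)/(50) = 76950 × 12/25 = 36936.

36936 frames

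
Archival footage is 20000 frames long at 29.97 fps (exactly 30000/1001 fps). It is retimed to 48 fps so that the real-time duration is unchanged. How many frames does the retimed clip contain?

Target frames = source frames × (target rate / source rate) = 20000 × (48)/(30000/1001) = 20000 × 1001/625 = 32032.

32032 frames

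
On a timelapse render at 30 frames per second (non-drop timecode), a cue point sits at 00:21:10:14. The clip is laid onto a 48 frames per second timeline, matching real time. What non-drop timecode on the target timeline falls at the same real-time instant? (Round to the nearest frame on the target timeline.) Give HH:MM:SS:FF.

00:21:10:22

Source frame index: (0×3600 + 21×60 + 10) × 30 + 14 = 38114.
Real time: 38114 / (30) = 19057/15 s.
Target frame: (19057/15) × (48) = 304912/5 ≈ 60982.400 → 60982.
At 48 labels/s: frame 60982 → 00:21:10:22.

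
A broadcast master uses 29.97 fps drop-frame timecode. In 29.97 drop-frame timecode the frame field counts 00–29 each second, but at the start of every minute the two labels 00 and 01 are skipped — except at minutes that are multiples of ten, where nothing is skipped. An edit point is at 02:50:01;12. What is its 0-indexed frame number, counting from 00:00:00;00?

As if non-drop at 30 labels/s: (2 × 3600 + 50 × 60 + 1) × 30 + 12 = 306042.
Minute boundaries passed: 170; those not divisible by 10: 170 − 17 = 153; dropped labels = 2 × 153 = 306.
Actual frame index = 306042 − 306 = 305736.

305736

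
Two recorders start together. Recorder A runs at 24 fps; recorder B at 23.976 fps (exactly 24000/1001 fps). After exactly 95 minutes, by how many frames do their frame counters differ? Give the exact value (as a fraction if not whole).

136800/1001 frames

95 min = 5700 s.
A emits 24 × 5700 = 136800 frames; B emits 24000/1001 × 5700 = 136800000/1001.
Difference = 136800/1001 frames (≈ 136.6633); B is behind A.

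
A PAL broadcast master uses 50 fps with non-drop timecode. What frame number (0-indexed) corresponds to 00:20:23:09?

Total seconds to the label: (0 × 3600 + 20 × 60 + 23) = 1223.
Frame index = 1223 × 50 + 9 = 61159.

61159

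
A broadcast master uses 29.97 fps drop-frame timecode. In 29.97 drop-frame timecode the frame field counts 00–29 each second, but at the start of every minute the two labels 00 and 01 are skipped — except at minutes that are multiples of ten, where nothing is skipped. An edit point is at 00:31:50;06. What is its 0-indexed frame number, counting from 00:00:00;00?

As if non-drop at 30 labels/s: (0 × 3600 + 31 × 60 + 50) × 30 + 6 = 57306.
Minute boundaries passed: 31; those not divisible by 10: 31 − 3 = 28; dropped labels = 2 × 28 = 56.
Actual frame index = 57306 − 56 = 57250.

57250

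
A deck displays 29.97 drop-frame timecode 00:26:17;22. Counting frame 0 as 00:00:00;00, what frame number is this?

Complete 10-minute blocks: 2, each 17982 frames → 35964.
Remaining 6 whole minutes in the current block: 1800 + 5 × 1798 = 10790 frames.
Within the current minute: 17 × 30 + 22 − 2 = 530 (labels ;00/;01 skipped at this minute). Total = 35964 + 10790 + 530 = 47284.

47284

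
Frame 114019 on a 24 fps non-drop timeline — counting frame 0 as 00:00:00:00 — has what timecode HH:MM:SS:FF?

01:19:10:19

114019 ÷ 24 = 4750 full seconds, remainder 19 frames.
4750 s = 1 h 19 min 10 s.
Timecode: 01:19:10:19.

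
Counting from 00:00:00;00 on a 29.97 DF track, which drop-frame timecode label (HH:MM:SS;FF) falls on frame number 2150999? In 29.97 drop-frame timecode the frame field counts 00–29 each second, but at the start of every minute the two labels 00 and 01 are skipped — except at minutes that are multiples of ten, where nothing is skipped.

Each 10-minute DF block holds 10 × 60 × 30 − 9 × 2 = 17982 frames. 2150999 ÷ 17982 → 119 full blocks, remainder 11141.
Within the partial block the first minute is 1800 frames and each further minute 1798, so 6 further minute boundaries passed. Total skipped labels = 18 × 119 + 2 × 6 = 2154.
Non-drop label index = 2150999 + 2154 = 2153153; at 30 labels/s that is 19:56:11:23, i.e. DF 19:56:11;23.

19:56:11;23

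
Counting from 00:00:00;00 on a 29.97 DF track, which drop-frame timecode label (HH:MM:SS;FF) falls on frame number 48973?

Each 10-minute DF block holds 10 × 60 × 30 − 9 × 2 = 17982 frames. 48973 ÷ 17982 → 2 full blocks, remainder 13009.
Within the partial block the first minute is 1800 frames and each further minute 1798, so 7 further minute boundaries passed. Total skipped labels = 18 × 2 + 2 × 7 = 50.
Non-drop label index = 48973 + 50 = 49023; at 30 labels/s that is 00:27:14:03, i.e. DF 00:27:14;03.

00:27:14;03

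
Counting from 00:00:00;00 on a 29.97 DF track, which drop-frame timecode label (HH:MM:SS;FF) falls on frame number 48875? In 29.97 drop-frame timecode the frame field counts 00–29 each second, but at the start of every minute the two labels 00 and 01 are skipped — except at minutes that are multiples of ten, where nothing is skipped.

Each 10-minute DF block holds 10 × 60 × 30 − 9 × 2 = 17982 frames. 48875 ÷ 17982 → 2 full blocks, remainder 12911.
Within the partial block the first minute is 1800 frames and each further minute 1798, so 7 further minute boundaries passed. Total skipped labels = 18 × 2 + 2 × 7 = 50.
Non-drop label index = 48875 + 50 = 48925; at 30 labels/s that is 00:27:10:25, i.e. DF 00:27:10;25.

00:27:10;25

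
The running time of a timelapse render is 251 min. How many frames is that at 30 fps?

451800 frames

251 min = 15060 s.
Frames = 15060 × 30 = 451800.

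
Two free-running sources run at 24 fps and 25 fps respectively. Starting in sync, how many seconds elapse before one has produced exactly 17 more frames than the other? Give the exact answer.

17 seconds

The gap grows by |25 − 24| = 1 frame per second.
Time for a 17-frame gap: 17 ÷ (1) = 17 s.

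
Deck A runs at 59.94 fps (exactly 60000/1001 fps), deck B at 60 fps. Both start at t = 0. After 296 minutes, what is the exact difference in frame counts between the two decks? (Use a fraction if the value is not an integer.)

296 min = 17760 s.
A emits 60000/1001 × 17760 = 1065600000/1001 frames; B emits 60 × 17760 = 1065600.
Difference = 1065600/1001 frames (≈ 1064.5355); B is ahead of A.

1065600/1001 frames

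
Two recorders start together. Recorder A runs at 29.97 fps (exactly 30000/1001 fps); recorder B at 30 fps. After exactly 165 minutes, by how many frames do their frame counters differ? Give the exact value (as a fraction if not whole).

27000/91 frames

165 min = 9900 s.
A emits 30000/1001 × 9900 = 27000000/91 frames; B emits 30 × 9900 = 297000.
Difference = 27000/91 frames (≈ 296.7033); B is ahead of A.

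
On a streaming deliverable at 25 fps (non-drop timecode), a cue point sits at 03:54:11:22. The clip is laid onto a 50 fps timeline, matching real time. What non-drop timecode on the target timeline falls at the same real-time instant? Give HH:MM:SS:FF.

03:54:11:44

Source frame index: (3×3600 + 54×60 + 11) × 25 + 22 = 351297.
Real time: 351297 / (25) = 351297/25 s.
Target frame: (351297/25) × (50) = 702594.
At 50 labels/s: frame 702594 → 03:54:11:44.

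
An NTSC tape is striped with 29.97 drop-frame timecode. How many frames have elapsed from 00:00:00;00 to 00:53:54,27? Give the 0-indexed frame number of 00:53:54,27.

As if non-drop at 30 labels/s: (0 × 3600 + 53 × 60 + 54) × 30 + 27 = 97047.
Minute boundaries passed: 53; those not divisible by 10: 53 − 5 = 48; dropped labels = 2 × 48 = 96.
Actual frame index = 97047 − 96 = 96951.

96951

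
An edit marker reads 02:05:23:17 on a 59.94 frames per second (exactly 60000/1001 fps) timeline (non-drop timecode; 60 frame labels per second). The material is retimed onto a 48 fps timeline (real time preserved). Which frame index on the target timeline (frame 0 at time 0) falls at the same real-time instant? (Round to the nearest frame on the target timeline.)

Source frame index: (2×3600 + 5×60 + 23) × 60 + 17 = 451397.
Real time: 451397 / (60000/1001) = 451848397/60000 s.
Target frame: (451848397/60000) × (48) = 451848397/1250 ≈ 361478.718 → 361479.

frame 361479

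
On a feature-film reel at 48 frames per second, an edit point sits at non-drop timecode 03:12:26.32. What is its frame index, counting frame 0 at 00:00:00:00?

frame 554240

Total seconds to the label: (3 × 3600 + 12 × 60 + 26) = 11546.
Frame index = 11546 × 48 + 32 = 554240.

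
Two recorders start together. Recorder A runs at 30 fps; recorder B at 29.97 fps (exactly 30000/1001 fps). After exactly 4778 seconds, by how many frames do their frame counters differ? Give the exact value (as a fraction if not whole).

143340/1001 frames

A emits 30 × 4778 = 143340 frames; B emits 30000/1001 × 4778 = 143340000/1001.
Difference = 143340/1001 frames (≈ 143.1968); B is behind A.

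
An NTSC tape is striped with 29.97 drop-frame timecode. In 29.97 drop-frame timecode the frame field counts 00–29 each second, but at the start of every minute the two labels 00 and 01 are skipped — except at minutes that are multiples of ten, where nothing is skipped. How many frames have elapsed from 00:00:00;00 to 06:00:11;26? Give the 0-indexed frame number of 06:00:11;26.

As if non-drop at 30 labels/s: (6 × 3600 + 0 × 60 + 11) × 30 + 26 = 648356.
Minute boundaries passed: 360; those not divisible by 10: 360 − 36 = 324; dropped labels = 2 × 324 = 648.
Actual frame index = 648356 − 648 = 647708.

647708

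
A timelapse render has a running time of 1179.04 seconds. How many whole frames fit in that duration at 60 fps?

70742 frames

Frames = 1179.04 × 60 = 353712/5 ≈ 70742.4000.
Complete frames: 70742.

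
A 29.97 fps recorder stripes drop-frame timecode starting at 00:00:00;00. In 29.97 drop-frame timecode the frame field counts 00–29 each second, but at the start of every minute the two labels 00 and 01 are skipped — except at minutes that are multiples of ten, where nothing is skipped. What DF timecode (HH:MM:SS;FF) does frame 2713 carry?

Each 10-minute DF block holds 10 × 60 × 30 − 9 × 2 = 17982 frames. 2713 ÷ 17982 → 0 full blocks, remainder 2713.
Within the partial block the first minute is 1800 frames and each further minute 1798, so 1 further minute boundary passed. Total skipped labels = 18 × 0 + 2 × 1 = 2.
Non-drop label index = 2713 + 2 = 2715; at 30 labels/s that is 00:01:30:15, i.e. DF 00:01:30;15.

00:01:30;15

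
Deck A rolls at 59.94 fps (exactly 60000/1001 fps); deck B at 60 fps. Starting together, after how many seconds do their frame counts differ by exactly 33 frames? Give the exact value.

The gap grows by |60 − 60000/1001| = 60/1001 frames per second.
Time for a 33-frame gap: 33 ÷ (60/1001) = 550.55 s.

550.55 seconds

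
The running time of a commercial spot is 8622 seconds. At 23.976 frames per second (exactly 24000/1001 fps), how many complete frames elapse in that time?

Frames = 8622 × 24000/1001 = 206928000/1001 ≈ 206721.2787.
Complete frames: 206721.

206721 frames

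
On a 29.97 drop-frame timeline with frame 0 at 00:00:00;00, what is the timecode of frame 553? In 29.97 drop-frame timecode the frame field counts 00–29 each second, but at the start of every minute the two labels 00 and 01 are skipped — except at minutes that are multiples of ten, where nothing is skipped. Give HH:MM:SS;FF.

Ten DF minutes hold 17982 frames, so frame 553 lies in block 0 (frames 0–17981) with 553 frames into that block.
The block's first minute is 1800 frames and the rest 1798 each; 553 frames reaches minute 0, so 0 × 18 + 0 × 2 = 0 labels have been skipped so far.
Adding those back, label number 553 + 0 = 553 at 30 labels/s is 18 s + 13 f = 0 h 0 min 18 s frame 13, i.e. 00:00:18;13.

00:00:18;13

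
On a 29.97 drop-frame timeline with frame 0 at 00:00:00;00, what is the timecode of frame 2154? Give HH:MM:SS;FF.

00:01:11;26

Ten DF minutes hold 17982 frames, so frame 2154 lies in block 0 (frames 0–17981) with 2154 frames into that block.
The block's first minute is 1800 frames and the rest 1798 each; 2154 frames reaches minute 1, so 0 × 18 + 1 × 2 = 2 labels have been skipped so far.
Adding those back, label number 2154 + 2 = 2156 at 30 labels/s is 71 s + 26 f = 0 h 1 min 11 s frame 26, i.e. 00:01:11;26.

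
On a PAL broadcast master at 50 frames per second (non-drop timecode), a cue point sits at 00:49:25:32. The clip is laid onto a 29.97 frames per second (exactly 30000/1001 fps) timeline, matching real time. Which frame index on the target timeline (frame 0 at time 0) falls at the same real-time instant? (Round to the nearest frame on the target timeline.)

Source frame index: (0×3600 + 49×60 + 25) × 50 + 32 = 148282.
Real time: 148282 / (50) = 74141/25 s.
Target frame: (74141/25) × (30000/1001) = 88969200/1001 ≈ 88880.320 → 88880.

frame 88880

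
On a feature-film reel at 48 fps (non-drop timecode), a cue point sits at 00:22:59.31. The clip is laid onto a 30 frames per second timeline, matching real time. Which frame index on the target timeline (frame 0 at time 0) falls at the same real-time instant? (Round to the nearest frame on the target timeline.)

frame 41389

Source frame index: (0×3600 + 22×60 + 59) × 48 + 31 = 66223.
Real time: 66223 / (48) = 66223/48 s.
Target frame: (66223/48) × (30) = 331115/8 ≈ 41389.375 → 41389.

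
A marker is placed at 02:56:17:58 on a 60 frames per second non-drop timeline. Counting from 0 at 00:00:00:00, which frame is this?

Total seconds to the label: (2 × 3600 + 56 × 60 + 17) = 10577.
Frame index = 10577 × 60 + 58 = 634678.

634678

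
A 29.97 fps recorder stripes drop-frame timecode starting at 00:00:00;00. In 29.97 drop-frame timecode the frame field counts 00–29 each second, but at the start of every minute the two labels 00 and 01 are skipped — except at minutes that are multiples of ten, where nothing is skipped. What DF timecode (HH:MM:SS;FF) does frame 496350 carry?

Ten DF minutes hold 17982 frames, so frame 496350 lies in block 27 (frames 485514–503495) with 10836 frames into that block.
The block's first minute is 1800 frames and the rest 1798 each; 10836 frames reaches minute 6, so 27 × 18 + 6 × 2 = 498 labels have been skipped so far.
Adding those back, label number 496350 + 498 = 496848 at 30 labels/s is 16561 s + 18 f = 4 h 36 min 1 s frame 18, i.e. 04:36:01;18.

04:36:01;18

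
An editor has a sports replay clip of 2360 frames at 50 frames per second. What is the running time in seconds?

Running time = 2360 / (50) = 47.2 s.

47.2 seconds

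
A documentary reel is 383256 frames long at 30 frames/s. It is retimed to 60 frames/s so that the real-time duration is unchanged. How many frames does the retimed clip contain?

766512 frames

Frames at target rate = 383256 × (60) / (30) = 766512.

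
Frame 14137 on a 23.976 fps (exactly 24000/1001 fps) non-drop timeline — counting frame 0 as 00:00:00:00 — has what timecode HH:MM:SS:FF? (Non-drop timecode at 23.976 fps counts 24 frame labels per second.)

14137 ÷ 24 = 589 full seconds, remainder 1 frame.
589 s = 0 h 9 min 49 s.
Timecode: 00:09:49:01.

00:09:49:01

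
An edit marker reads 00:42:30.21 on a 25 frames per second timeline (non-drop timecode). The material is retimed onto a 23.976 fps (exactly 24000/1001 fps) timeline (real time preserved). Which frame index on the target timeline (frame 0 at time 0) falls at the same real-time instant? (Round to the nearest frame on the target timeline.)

frame 61159

Source frame index: (0×3600 + 42×60 + 30) × 25 + 21 = 63771.
Real time: 63771 / (25) = 63771/25 s.
Target frame: (63771/25) × (24000/1001) = 61220160/1001 ≈ 61159.001 → 61159.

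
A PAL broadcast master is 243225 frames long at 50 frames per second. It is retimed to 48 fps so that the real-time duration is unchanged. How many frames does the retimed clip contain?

233496 frames

Target frames = source frames × (target rate / source rate) = 243225 × (48)/(50) = 243225 × 24/25 = 233496.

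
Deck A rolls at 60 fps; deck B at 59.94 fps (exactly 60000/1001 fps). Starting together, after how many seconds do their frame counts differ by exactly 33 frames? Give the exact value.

The gap grows by |60000/1001 − 60| = 60/1001 frames per second.
Time for a 33-frame gap: 33 ÷ (60/1001) = 550.55 s.

550.55 seconds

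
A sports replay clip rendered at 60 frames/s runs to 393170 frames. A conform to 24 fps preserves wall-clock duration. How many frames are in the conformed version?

Target frames = source frames × (target rate / source rate) = 393170 × (24)/(60) = 393170 × 2/5 = 157268.

157268 frames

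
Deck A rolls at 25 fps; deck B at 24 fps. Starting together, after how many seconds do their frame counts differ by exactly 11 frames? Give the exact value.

11 seconds

The gap grows by |24 − 25| = 1 frame per second.
Time for a 11-frame gap: 11 ÷ (1) = 11 s.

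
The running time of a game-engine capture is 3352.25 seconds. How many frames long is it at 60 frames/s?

201135 frames

Frames = 3352.25 × 60 = 201135.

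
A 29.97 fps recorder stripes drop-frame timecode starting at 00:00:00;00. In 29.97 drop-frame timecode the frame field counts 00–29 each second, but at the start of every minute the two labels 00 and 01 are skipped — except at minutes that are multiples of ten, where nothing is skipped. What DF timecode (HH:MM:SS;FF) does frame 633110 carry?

05:52:04;24

Each 10-minute DF block holds 10 × 60 × 30 − 9 × 2 = 17982 frames. 633110 ÷ 17982 → 35 full blocks, remainder 3740.
Within the partial block the first minute is 1800 frames and each further minute 1798, so 2 further minute boundaries passed. Total skipped labels = 18 × 35 + 2 × 2 = 634.
Non-drop label index = 633110 + 634 = 633744; at 30 labels/s that is 05:52:04:24, i.e. DF 05:52:04;24.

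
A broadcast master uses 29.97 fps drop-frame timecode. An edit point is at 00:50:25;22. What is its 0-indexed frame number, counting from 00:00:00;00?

As if non-drop at 30 labels/s: (0 × 3600 + 50 × 60 + 25) × 30 + 22 = 90772.
Minute boundaries passed: 50; those not divisible by 10: 50 − 5 = 45; dropped labels = 2 × 45 = 90.
Actual frame index = 90772 − 90 = 90682.

90682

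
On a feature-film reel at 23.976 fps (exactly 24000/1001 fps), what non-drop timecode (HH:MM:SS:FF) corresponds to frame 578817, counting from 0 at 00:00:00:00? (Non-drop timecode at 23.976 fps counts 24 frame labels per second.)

06:41:57:09

578817 ÷ 24 = 24117 full seconds, remainder 9 frames.
24117 s = 6 h 41 min 57 s.
Timecode: 06:41:57:09.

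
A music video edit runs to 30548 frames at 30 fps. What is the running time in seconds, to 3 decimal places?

1018.267 seconds

Running time = 30548 × 1/30 = 15274/15 s ≈ 1018.267 s.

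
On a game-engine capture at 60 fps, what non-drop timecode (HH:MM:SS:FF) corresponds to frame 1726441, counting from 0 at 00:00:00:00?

1726441 ÷ 60 = 28774 full seconds, remainder 1 frame.
28774 s = 7 h 59 min 34 s.
Timecode: 07:59:34:01.

07:59:34:01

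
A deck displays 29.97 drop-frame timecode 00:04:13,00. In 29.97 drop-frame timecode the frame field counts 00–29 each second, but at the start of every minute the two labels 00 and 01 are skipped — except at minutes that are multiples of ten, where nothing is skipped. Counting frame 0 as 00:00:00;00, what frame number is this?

Complete 10-minute blocks: 0, each 17982 frames → 0.
Remaining 4 whole minutes in the current block: 1800 + 3 × 1798 = 7194 frames.
Within the current minute: 13 × 30 + 0 − 2 = 388 (labels ;00/;01 skipped at this minute). Total = 0 + 7194 + 388 = 7582.

7582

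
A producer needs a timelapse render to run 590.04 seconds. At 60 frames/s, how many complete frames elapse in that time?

Frames = 590.04 × 60 = 177012/5 ≈ 35402.4000.
Complete frames: 35402.

35402 frames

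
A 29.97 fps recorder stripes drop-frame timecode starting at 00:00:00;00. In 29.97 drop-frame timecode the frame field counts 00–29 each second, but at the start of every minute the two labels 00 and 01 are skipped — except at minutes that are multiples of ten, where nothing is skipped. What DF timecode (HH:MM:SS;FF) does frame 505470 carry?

04:41:05;26

Each 10-minute DF block holds 10 × 60 × 30 − 9 × 2 = 17982 frames. 505470 ÷ 17982 → 28 full blocks, remainder 1974.
Within the partial block the first minute is 1800 frames and each further minute 1798, so 1 further minute boundary passed. Total skipped labels = 18 × 28 + 2 × 1 = 506.
Non-drop label index = 505470 + 506 = 505976; at 30 labels/s that is 04:41:05:26, i.e. DF 04:41:05;26.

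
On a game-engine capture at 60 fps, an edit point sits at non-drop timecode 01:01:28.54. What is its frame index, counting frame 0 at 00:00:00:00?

frame 221334

Total seconds to the label: (1 × 3600 + 1 × 60 + 28) = 3688.
Frame index = 3688 × 60 + 54 = 221334.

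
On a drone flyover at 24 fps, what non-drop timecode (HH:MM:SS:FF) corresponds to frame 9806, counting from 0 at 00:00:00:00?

00:06:48:14

9806 ÷ 24 = 408 full seconds, remainder 14 frames.
408 s = 0 h 6 min 48 s.
Timecode: 00:06:48:14.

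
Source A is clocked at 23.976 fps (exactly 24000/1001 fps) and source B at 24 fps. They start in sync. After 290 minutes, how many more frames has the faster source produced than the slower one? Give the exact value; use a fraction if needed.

290 min = 17400 s.
A emits 24000/1001 × 17400 = 417600000/1001 frames; B emits 24 × 17400 = 417600.
Difference = 417600/1001 frames (≈ 417.1828); B is ahead of A.

417600/1001 frames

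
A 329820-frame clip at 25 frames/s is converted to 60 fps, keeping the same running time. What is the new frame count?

791568 frames

Target frames = source frames × (target rate / source rate) = 329820 × (60)/(25) = 329820 × 12/5 = 791568.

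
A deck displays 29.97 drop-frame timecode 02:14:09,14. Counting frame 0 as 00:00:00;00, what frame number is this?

Complete 10-minute blocks: 13, each 17982 frames → 233766.
Remaining 4 whole minutes in the current block: 1800 + 3 × 1798 = 7194 frames.
Within the current minute: 9 × 30 + 14 − 2 = 282 (labels ;00/;01 skipped at this minute). Total = 233766 + 7194 + 282 = 241242.

241242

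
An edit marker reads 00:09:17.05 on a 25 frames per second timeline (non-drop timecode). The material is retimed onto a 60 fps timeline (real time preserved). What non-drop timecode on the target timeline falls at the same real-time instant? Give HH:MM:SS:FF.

00:09:17:12

Source frame index: (0×3600 + 9×60 + 17) × 25 + 5 = 13930.
Real time: 13930 / (25) = 2786/5 s.
Target frame: (2786/5) × (60) = 33432.
At 60 labels/s: frame 33432 → 00:09:17:12.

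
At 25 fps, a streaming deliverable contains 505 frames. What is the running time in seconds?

20.2 seconds

Running time = 505 / (25) = 20.2 s.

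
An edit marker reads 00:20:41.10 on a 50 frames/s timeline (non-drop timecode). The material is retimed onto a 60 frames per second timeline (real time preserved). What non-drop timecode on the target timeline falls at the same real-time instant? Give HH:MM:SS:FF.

00:20:41:12

Source frame index: (0×3600 + 20×60 + 41) × 50 + 10 = 62060.
Real time: 62060 / (50) = 6206/5 s.
Target frame: (6206/5) × (60) = 74472.
At 60 labels/s: frame 74472 → 00:20:41:12.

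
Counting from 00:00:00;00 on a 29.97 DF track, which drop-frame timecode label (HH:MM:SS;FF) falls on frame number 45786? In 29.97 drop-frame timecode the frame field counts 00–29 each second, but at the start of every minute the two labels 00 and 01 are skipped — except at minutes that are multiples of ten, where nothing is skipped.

00:25:27;22

Ten DF minutes hold 17982 frames, so frame 45786 lies in block 2 (frames 35964–53945) with 9822 frames into that block.
The block's first minute is 1800 frames and the rest 1798 each; 9822 frames reaches minute 5, so 2 × 18 + 5 × 2 = 46 labels have been skipped so far.
Adding those back, label number 45786 + 46 = 45832 at 30 labels/s is 1527 s + 22 f = 0 h 25 min 27 s frame 22, i.e. 00:25:27;22.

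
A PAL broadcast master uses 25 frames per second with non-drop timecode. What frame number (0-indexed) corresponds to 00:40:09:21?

Total seconds to the label: (0 × 3600 + 40 × 60 + 9) = 2409.
Frame index = 2409 × 25 + 21 = 60246.

60246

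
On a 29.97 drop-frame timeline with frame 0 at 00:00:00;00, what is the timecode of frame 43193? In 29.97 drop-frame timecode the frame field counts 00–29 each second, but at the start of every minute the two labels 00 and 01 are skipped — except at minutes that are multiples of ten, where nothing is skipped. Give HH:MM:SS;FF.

00:24:01;07

Each 10-minute DF block holds 10 × 60 × 30 − 9 × 2 = 17982 frames. 43193 ÷ 17982 → 2 full blocks, remainder 7229.
Within the partial block the first minute is 1800 frames and each further minute 1798, so 4 further minute boundaries passed. Total skipped labels = 18 × 2 + 2 × 4 = 44.
Non-drop label index = 43193 + 44 = 43237; at 30 labels/s that is 00:24:01:07, i.e. DF 00:24:01;07.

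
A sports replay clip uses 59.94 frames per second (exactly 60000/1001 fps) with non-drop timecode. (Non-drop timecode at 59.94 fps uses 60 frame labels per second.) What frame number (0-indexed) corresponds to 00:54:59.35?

Total seconds to the label: (0 × 3600 + 54 × 60 + 59) = 3299.
Frame index = 3299 × 60 + 35 = 197975.

frame 197975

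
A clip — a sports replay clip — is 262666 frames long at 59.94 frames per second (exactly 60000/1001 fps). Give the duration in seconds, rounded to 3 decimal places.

4382.144 seconds

Running time = 262666 × 1001/60000 = 131464333/30000 s ≈ 4382.144 s.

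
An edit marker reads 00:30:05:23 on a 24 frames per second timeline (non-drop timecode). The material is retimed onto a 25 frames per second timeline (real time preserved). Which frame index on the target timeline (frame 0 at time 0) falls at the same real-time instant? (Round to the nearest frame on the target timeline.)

frame 45149

Source frame index: (0×3600 + 30×60 + 5) × 24 + 23 = 43343.
Real time: 43343 / (24) = 43343/24 s.
Target frame: (43343/24) × (25) = 1083575/24 ≈ 45148.958 → 45149.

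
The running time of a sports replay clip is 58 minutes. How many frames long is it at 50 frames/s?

174000 frames

58 min = 3480 s.
Frames = 3480 × 50 = 174000.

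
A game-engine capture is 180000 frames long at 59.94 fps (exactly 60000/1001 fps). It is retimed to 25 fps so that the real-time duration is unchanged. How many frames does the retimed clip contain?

Target frames = source frames × (target rate / source rate) = 180000 × (25)/(60000/1001) = 180000 × 1001/2400 = 75075.

75075 frames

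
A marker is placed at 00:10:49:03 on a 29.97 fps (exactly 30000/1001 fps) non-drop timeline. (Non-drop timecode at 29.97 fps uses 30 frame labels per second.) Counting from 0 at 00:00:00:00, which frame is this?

Total seconds to the label: (0 × 3600 + 10 × 60 + 49) = 649.
Frame index = 649 × 30 + 3 = 19473.

19473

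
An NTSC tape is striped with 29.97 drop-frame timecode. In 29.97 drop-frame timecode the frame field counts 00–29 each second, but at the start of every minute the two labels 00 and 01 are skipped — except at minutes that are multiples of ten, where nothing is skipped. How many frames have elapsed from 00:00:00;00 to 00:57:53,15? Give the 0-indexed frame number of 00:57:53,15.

104101

Complete 10-minute blocks: 5, each 17982 frames → 89910.
Remaining 7 whole minutes in the current block: 1800 + 6 × 1798 = 12588 frames.
Within the current minute: 53 × 30 + 15 − 2 = 1603 (labels ;00/;01 skipped at this minute). Total = 89910 + 12588 + 1603 = 104101.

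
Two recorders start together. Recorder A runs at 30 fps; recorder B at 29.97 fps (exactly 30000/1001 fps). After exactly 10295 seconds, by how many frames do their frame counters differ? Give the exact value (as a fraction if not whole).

A emits 30 × 10295 = 308850 frames; B emits 30000/1001 × 10295 = 308850000/1001.
Difference = 308850/1001 frames (≈ 308.5415); B is behind A.

308850/1001 frames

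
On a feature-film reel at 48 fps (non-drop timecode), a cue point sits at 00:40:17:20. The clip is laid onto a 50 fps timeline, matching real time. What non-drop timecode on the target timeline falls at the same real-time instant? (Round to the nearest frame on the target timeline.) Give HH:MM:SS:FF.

00:40:17:21

Source frame index: (0×3600 + 40×60 + 17) × 48 + 20 = 116036.
Real time: 116036 / (48) = 29009/12 s.
Target frame: (29009/12) × (50) = 725225/6 ≈ 120870.833 → 120871.
At 50 labels/s: frame 120871 → 00:40:17:21.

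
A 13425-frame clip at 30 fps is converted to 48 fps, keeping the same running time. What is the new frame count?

Frames at target rate = 13425 × (48) / (30) = 21480.

21480 frames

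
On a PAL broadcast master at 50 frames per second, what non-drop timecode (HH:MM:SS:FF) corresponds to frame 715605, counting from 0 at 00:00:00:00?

03:58:32:05

715605 ÷ 50 = 14312 full seconds, remainder 5 frames.
14312 s = 3 h 58 min 32 s.
Timecode: 03:58:32:05.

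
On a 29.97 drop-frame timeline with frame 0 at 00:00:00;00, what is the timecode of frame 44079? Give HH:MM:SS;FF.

Ten DF minutes hold 17982 frames, so frame 44079 lies in block 2 (frames 35964–53945) with 8115 frames into that block.
The block's first minute is 1800 frames and the rest 1798 each; 8115 frames reaches minute 4, so 2 × 18 + 4 × 2 = 44 labels have been skipped so far.
Adding those back, label number 44079 + 44 = 44123 at 30 labels/s is 1470 s + 23 f = 0 h 24 min 30 s frame 23, i.e. 00:24:30;23.

00:24:30;23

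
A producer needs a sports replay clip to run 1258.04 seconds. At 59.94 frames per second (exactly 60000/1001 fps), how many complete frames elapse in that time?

75406 frames

Frames = 1258.04 × 60000/1001 = 10783200/143 ≈ 75406.9930.
Complete frames: 75406.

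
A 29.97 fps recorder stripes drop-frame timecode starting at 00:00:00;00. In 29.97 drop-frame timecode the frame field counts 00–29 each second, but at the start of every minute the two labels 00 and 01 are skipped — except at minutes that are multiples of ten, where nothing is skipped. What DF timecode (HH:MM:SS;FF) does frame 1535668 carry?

Ten DF minutes hold 17982 frames, so frame 1535668 lies in block 85 (frames 1528470–1546451) with 7198 frames into that block.
The block's first minute is 1800 frames and the rest 1798 each; 7198 frames reaches minute 4, so 85 × 18 + 4 × 2 = 1538 labels have been skipped so far.
Adding those back, label number 1535668 + 1538 = 1537206 at 30 labels/s is 51240 s + 6 f = 14 h 14 min 0 s frame 6, i.e. 14:14:00;06.

14:14:00;06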